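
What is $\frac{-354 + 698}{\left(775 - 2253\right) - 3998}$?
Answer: $- \frac{86}{1369} \approx -0.06282$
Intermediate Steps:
$\frac{-354 + 698}{\left(775 - 2253\right) - 3998} = \frac{344}{\left(775 - 2253\right) - 3998} = \frac{344}{-1478 - 3998} = \frac{344}{-5476} = 344 \left(- \frac{1}{5476}\right) = - \frac{86}{1369}$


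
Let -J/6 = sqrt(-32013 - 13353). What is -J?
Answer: 6*I*sqrt(45366) ≈ 1278.0*I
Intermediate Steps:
J = -6*I*sqrt(45366) (J = -6*sqrt(-32013 - 13353) = -6*I*sqrt(45366) ≈ -1278.0*I)
-J = -(-6)*I*sqrt(45366) = 6*I*sqrt(45366)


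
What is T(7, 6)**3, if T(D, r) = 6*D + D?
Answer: 117649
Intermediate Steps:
T(D, r) = 7*D
T(7, 6)**3 = (7*7)**3 = 49**3 = 117649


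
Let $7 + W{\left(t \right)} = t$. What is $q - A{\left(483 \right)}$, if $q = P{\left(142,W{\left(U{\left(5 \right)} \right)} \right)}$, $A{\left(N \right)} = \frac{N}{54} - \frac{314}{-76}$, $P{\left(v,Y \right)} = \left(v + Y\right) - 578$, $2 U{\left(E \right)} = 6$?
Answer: $- \frac{77476}{171} \approx -453.08$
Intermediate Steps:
$U{\left(E \right)} = 3$ ($U{\left(E \right)} = \frac{1}{2} \cdot 6 = 3$)
$W{\left(t \right)} = -7 + t$
$P{\left(v,Y \right)} = -578 + Y + v$ ($P{\left(v,Y \right)} = \left(Y + v\right) - 578 = -578 + Y + v$)
$A{\left(N \right)} = \frac{157}{38} + \frac{N}{54}$ ($A{\left(N \right)} = N \frac{1}{54} - - \frac{157}{38} = \frac{N}{54} + \frac{157}{38} = \frac{157}{38} + \frac{N}{54}$)
$q = -440$ ($q = -578 + \left(-7 + 3\right) + 142 = -578 - 4 + 142 = -440$)
$q - A{\left(483 \right)} = -440 - \left(\frac{157}{38} + \frac{1}{54} \cdot 483\right) = -440 - \left(\frac{157}{38} + \frac{161}{18}\right) = -440 - \frac{2236}{171} = - \frac{77476}{171}$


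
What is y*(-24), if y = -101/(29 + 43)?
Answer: 101/3 ≈ 33.667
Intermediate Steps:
y = -101/72 ≈ -1.4028
y*(-24) = -101/72*(-24) = 101/3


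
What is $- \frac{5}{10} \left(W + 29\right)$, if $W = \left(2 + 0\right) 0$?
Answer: $- \frac{29}{2} \approx -14.5$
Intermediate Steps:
$W = 0$ ($W = 2 \cdot 0 = 0$)
$- \frac{5}{10} \left(W + 29\right) = - \frac{5}{10} \left(0 + 29\right) = \left(-5\right) \frac{1}{10} \cdot 29 = \left(- \frac{1}{2}\right) 29 = - \frac{29}{2}$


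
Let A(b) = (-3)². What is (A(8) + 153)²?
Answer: 26244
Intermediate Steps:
A(b) = 9
(A(8) + 153)² = (9 + 153)² = 162² = 26244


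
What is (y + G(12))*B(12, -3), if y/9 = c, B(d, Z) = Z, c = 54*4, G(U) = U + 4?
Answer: -5880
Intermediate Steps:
G(U) = 4 + U
c = 216
y = 1944 (y = 9*216 = 1944)
(y + G(12))*B(12, -3) = (1944 + (4 + 12))*(-3) = (1944 + 16)*(-3) = 1960*(-3) = -5880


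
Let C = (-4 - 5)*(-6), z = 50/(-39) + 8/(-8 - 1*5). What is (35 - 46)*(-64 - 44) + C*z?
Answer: 14112/13 ≈ 1085.5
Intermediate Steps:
z = -74/39 (z = 50*(-1/39) + 8/(-8 - 5) = -50/39 + 8/(-13) = -50/39 + 8*(-1/13) = -50/39 - 8/13 = -74/39 ≈ -1.8974)
C = 54 (C = -9*(-6) = 54)
(35 - 46)*(-64 - 44) + C*z = (35 - 46)*(-64 - 44) + 54*(-74/39) = -11*(-108) - 1332/13 = 1188 - 1332/13 = 14112/13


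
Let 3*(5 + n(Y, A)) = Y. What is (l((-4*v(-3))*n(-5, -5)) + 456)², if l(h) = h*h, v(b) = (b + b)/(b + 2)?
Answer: 678915136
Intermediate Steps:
v(b) = 2*b/(2 + b) (v(b) = (2*b)/(2 + b) = 2*b/(2 + b))
n(Y, A) = -5 + Y/3
l(h) = h²
(l((-4*v(-3))*n(-5, -5)) + 456)² = (((-8*(-3)/(2 - 3))*(-5 + (⅓)*(-5)))² + 456)² = (((-8*(-3)/(-1))*(-5 - 5/3))² + 456)² = ((-8*(-3)*(-1)*(-20/3))² + 456)² = ((-4*6*(-20/3))² + 456)² = ((-24*(-20/3))² + 456)² = (160² + 456)² = (25600 + 456)² = 26056² = 678915136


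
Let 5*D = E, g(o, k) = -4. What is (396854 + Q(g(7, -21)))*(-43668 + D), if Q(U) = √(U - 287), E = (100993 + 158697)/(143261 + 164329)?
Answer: -2665229433589714/153795 - 6715894091*I*√291/153795 ≈ -1.733e+10 - 7.4492e+5*I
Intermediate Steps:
E = 25969/30759 (E = 259690/307590 = 259690*(1/307590) = 25969/30759 ≈ 0.84427)
D = 25969/153795 (D = (⅕)*(25969/30759) = 25969/153795 ≈ 0.16885)
Q(U) = √(-287 + U)
(396854 + Q(g(7, -21)))*(-43668 + D) = (396854 + √(-287 - 4))*(-43668 + 25969/153795) = (396854 + √(-291))*(-6715894091/153795) = (396854 + I*√291)*(-6715894091/153795) = -2665229433589714/153795 - 6715894091*I*√291/153795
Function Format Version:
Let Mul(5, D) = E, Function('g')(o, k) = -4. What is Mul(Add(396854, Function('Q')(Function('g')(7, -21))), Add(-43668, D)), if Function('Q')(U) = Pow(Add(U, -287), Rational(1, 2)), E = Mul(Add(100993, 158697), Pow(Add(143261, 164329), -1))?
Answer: Add(Rational(-2665229433589714, 153795), Mul(Rational(-6715894091, 153795), I, Pow(291, Rational(1, 2)))) ≈ Add(-1.7330e+10, Mul(-7.4492e+5, I))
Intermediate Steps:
E = Rational(25969, 30759) (E = Mul(259690, Pow(307590, -1)) = Mul(259690, Rational(1, 307590)) = Rational(25969, 30759) ≈ 0.84427)
D = Rational(25969, 153795) (D = Mul(Rational(1, 5), Rational(25969, 30759)) = Rational(25969, 153795) ≈ 0.16885)
Function('Q')(U) = Pow(Add(-287, U), Rational(1, 2))
Mul(Add(396854, Function('Q')(Function('g')(7, -21))), Add(-43668, D)) = Mul(Add(396854, Pow(Add(-287, -4), Rational(1, 2))), Add(-43668, Rational(25969, 153795))) = Mul(Add(396854, Pow(-291, Rational(1, 2))), Rational(-6715894091, 153795)) = Mul(Add(396854, Mul(I, Pow(291, Rational(1, 2)))), Rational(-6715894091, 153795)) = Add(Rational(-2665229433589714, 153795), Mul(Rational(-6715894091, 153795), I, Pow(291, Rational(1, 2))))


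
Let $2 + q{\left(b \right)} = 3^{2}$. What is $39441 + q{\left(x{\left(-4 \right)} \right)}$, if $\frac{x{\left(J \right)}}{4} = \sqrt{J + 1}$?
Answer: $39448$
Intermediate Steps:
$x{\left(J \right)} = 4 \sqrt{1 + J}$ ($x{\left(J \right)} = 4 \sqrt{J + 1} = 4 \sqrt{1 + J}$)
$q{\left(b \right)} = 7$ ($q{\left(b \right)} = -2 + 3^{2} = -2 + 9 = 7$)
$39441 + q{\left(x{\left(-4 \right)} \right)} = 39441 + 7 = 39448$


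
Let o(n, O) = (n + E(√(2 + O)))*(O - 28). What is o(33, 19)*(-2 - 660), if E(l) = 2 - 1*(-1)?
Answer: 214488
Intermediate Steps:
E(l) = 3 (E(l) = 2 + 1 = 3)
o(n, O) = (-28 + O)*(3 + n) (o(n, O) = (n + 3)*(O - 28) = (3 + n)*(-28 + O) = (-28 + O)*(3 + n))
o(33, 19)*(-2 - 660) = (-84 - 28*33 + 3*19 + 19*33)*(-2 - 660) = (-84 - 924 + 57 + 627)*(-662) = -324*(-662) = 214488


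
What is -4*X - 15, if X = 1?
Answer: -19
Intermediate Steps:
-4*X - 15 = -4*1 - 15 = -4 - 15 = -19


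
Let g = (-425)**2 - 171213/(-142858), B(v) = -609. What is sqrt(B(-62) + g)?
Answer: sqrt(3673864463197378)/142858 ≈ 424.28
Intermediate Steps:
g = 25803897463/142858 (g = 180625 - 171213*(-1/142858) = 180625 + 171213/142858 = 25803897463/142858 ≈ 1.8063e+5)
sqrt(B(-62) + g) = sqrt(-609 + 25803897463/142858) = sqrt(25716896941/142858) = sqrt(3673864463197378)/142858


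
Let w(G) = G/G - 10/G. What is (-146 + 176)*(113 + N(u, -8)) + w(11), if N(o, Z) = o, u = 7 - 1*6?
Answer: 37621/11 ≈ 3420.1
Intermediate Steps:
u = 1 (u = 7 - 6 = 1)
w(G) = 1 - 10/G
(-146 + 176)*(113 + N(u, -8)) + w(11) = (-146 + 176)*(113 + 1) + (-10 + 11)/11 = 30*114 + (1/11)*1 = 3420 + 1/11 = 37621/11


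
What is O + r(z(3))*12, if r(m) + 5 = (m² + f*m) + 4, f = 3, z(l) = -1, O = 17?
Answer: -19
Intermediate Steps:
r(m) = -1 + m² + 3*m (r(m) = -5 + ((m² + 3*m) + 4) = -5 + (4 + m² + 3*m) = -1 + m² + 3*m)
O + r(z(3))*12 = 17 + (-1 + (-1)² + 3*(-1))*12 = 17 + (-1 + 1 - 3)*12 = 17 - 3*12 = 17 - 36 = -19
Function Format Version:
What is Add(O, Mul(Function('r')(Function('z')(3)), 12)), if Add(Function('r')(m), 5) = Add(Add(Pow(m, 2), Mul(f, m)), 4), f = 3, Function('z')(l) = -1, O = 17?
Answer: -19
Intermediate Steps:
Function('r')(m) = Add(-1, Pow(m, 2), Mul(3, m)) (Function('r')(m) = Add(-5, Add(Add(Pow(m, 2), Mul(3, m)), 4)) = Add(-5, Add(4, Pow(m, 2), Mul(3, m))) = Add(-1, Pow(m, 2), Mul(3, m)))
Add(O, Mul(Function('r')(Function('z')(3)), 12)) = Add(17, Mul(Add(-1, Pow(-1, 2), Mul(3, -1)), 12)) = Add(17, Mul(Add(-1, 1, -3), 12)) = Add(17, Mul(-3, 12)) = Add(17, -36) = -19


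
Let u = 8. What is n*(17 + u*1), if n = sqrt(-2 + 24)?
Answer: 25*sqrt(22) ≈ 117.26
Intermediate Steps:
n = sqrt(22) ≈ 4.6904
n*(17 + u*1) = sqrt(22)*(17 + 8*1) = sqrt(22)*(17 + 8) = sqrt(22)*25 = 25*sqrt(22)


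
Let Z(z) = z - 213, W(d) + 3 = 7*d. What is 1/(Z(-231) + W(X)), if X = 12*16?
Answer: 1/897 ≈ 0.0011148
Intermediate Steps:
X = 192
W(d) = -3 + 7*d
Z(z) = -213 + z
1/(Z(-231) + W(X)) = 1/((-213 - 231) + (-3 + 7*192)) = 1/(-444 + (-3 + 1344)) = 1/(-444 + 1341) = 1/897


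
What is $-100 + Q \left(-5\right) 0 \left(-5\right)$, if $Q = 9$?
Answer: $-100$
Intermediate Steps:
$-100 + Q \left(-5\right) 0 \left(-5\right) = -100 + 9 \left(-5\right) 0 \left(-5\right) = -100 + 9 \cdot 0 \left(-5\right) = -100 + 9 \cdot 0 = -100 + 0 = -100$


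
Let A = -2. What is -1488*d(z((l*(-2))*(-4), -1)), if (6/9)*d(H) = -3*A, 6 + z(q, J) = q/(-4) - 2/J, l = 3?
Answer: -13392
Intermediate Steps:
z(q, J) = -6 - 2/J - q/4 (z(q, J) = -6 + (q/(-4) - 2/J) = -6 + (q*(-¼) - 2/J) = -6 + (-q/4 - 2/J) = -6 + (-2/J - q/4) = -6 - 2/J - q/4)
d(H) = 9 (d(H) = 3*(-3*(-2))/2 = (3/2)*6 = 9)
-1488*d(z((l*(-2))*(-4), -1)) = -1488*9 = -13392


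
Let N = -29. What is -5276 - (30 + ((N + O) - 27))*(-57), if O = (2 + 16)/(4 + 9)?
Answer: -86828/13 ≈ -6679.1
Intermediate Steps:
O = 18/13 ≈ 1.3846
-5276 - (30 + ((N + O) - 27))*(-57) = -5276 - (30 + ((-29 + 18/13) - 27))*(-57) = -5276 - (30 + (-359/13 - 27))*(-57) = -5276 - (30 - 710/13)*(-57) = -5276 - (-320)*(-57)/13 = -5276 - 1*18240/13 = -5276 - 18240/13 = -86828/13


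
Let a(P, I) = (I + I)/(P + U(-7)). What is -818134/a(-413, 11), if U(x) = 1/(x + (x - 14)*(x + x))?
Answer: 48486711510/3157 ≈ 1.5358e+7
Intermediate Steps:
U(x) = 1/(x + 2*x*(-14 + x)) (U(x) = 1/(x + (-14 + x)*(2*x)) = 1/(x + 2*x*(-14 + x)))
a(P, I) = 2*I/(1/287 + P) (a(P, I) = (I + I)/(P + 1/((-7)*(-27 + 2*(-7)))) = (2*I)/(P - 1/(7*(-27 - 14))) = (2*I)/(P - 1/7/(-41)) = (2*I)/(P - 1/7*(-1/41)) = (2*I)/(P + 1/287) = (2*I)/(1/287 + P) = 2*I/(1/287 + P))
-818134/a(-413, 11) = -818134/(574*11/(1 + 287*(-413))) = -818134/(574*11/(1 - 118531)) = -818134/(574*11/(-118530)) = -818134/(574*11*(-1/118530)) = -818134/(-3157/59265) = -818134*(-59265/3157) = 48486711510/3157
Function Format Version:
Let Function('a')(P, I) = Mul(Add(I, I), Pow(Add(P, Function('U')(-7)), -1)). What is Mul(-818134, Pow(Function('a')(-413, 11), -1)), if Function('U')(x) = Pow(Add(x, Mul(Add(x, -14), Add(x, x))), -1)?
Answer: Rational(48486711510, 3157) ≈ 1.5358e+7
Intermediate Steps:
Function('U')(x) = Pow(Add(x, Mul(2, x, Add(-14, x))), -1) (Function('U')(x) = Pow(Add(x, Mul(Add(-14, x), Mul(2, x))), -1) = Pow(Add(x, Mul(2, x, Add(-14, x))), -1))
Function('a')(P, I) = Mul(2, I, Pow(Add(Rational(1, 287), P), -1)) (Function('a')(P, I) = Mul(Add(I, I), Pow(Add(P, Mul(Pow(-7, -1), Pow(Add(-27, Mul(2, -7)), -1))), -1)) = Mul(Mul(2, I), Pow(Add(P, Mul(Rational(-1, 7), Pow(Add(-27, -14), -1))), -1)) = Mul(Mul(2, I), Pow(Add(P, Mul(Rational(-1, 7), Pow(-41, -1))), -1)) = Mul(Mul(2, I), Pow(Add(P, Mul(Rational(-1, 7), Rational(-1, 41))), -1)) = Mul(Mul(2, I), Pow(Add(P, Rational(1, 287)), -1)) = Mul(Mul(2, I), Pow(Add(Rational(1, 287), P), -1)) = Mul(2, I, Pow(Add(Rational(1, 287), P), -1)))
Mul(-818134, Pow(Function('a')(-413, 11), -1)) = Mul(-818134, Pow(Mul(574, 11, Pow(Add(1, Mul(287, -413)), -1)), -1)) = Mul(-818134, Pow(Mul(574, 11, Pow(Add(1, -118531), -1)), -1)) = Mul(-818134, Pow(Mul(574, 11, Pow(-118530, -1)), -1)) = Mul(-818134, Pow(Mul(574, 11, Rational(-1, 118530)), -1)) = Mul(-818134, Pow(Rational(-3157, 59265), -1)) = Mul(-818134, Rational(-59265, 3157)) = Rational(48486711510, 3157)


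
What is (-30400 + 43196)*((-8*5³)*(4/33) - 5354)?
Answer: -2312006872/33 ≈ -7.0061e+7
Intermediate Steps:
(-30400 + 43196)*((-8*5³)*(4/33) - 5354) = 12796*((-8*125)*(4*(1/33)) - 5354) = 12796*(-1000*4/33 - 5354) = 12796*(-4000/33 - 5354) = 12796*(-180682/33) = -2312006872/33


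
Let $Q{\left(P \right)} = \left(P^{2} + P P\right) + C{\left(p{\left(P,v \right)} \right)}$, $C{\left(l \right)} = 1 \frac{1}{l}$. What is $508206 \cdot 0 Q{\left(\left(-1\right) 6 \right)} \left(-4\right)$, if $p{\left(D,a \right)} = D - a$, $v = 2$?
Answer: $0$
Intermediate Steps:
$C{\left(l \right)} = \frac{1}{l}$
$Q{\left(P \right)} = \frac{1}{-2 + P} + 2 P^{2}$ ($Q{\left(P \right)} = \left(P^{2} + P P\right) + \frac{1}{P - 2} = \left(P^{2} + P^{2}\right) + \frac{1}{P - 2} = 2 P^{2} + \frac{1}{-2 + P} = \frac{1}{-2 + P} + 2 P^{2}$)
$508206 \cdot 0 Q{\left(\left(-1\right) 6 \right)} \left(-4\right) = 508206 \cdot 0 \frac{1 + 2 \left(\left(-1\right) 6\right)^{2} \left(-2 - 6\right)}{-2 - 6} \left(-4\right) = 508206 \cdot 0 \frac{1 + 2 \left(-6\right)^{2} \left(-2 - 6\right)}{-2 - 6} \left(-4\right) = 508206 \cdot 0 \frac{1 + 2 \cdot 36 \left(-8\right)}{-8} \left(-4\right) = 508206 \cdot 0 \left(- \frac{1 - 576}{8}\right) \left(-4\right) = 508206 \cdot 0 \left(\left(- \frac{1}{8}\right) \left(-575\right)\right) \left(-4\right) = 508206 \cdot 0 \cdot \frac{575}{8} \left(-4\right) = 508206 \cdot 0 \left(-4\right) = 508206 \cdot 0 = 0$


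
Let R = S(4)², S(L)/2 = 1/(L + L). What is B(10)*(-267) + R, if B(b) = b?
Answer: -42719/16 ≈ -2669.9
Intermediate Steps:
S(L) = 1/L (S(L) = 2/(L + L) = 2/((2*L)) = 2*(1/(2*L)) = 1/L)
R = 1/16 (R = (1/4)² = (¼)² = 1/16 ≈ 0.062500)
B(10)*(-267) + R = 10*(-267) + 1/16 = -2670 + 1/16 = -42719/16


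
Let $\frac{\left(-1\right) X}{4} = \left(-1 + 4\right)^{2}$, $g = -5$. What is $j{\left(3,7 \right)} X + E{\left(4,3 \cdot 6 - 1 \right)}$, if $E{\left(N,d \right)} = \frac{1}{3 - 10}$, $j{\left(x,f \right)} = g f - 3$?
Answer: $\frac{9575}{7} \approx 1367.9$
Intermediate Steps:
$j{\left(x,f \right)} = -3 - 5 f$ ($j{\left(x,f \right)} = - 5 f - 3 = -3 - 5 f$)
$X = -36$ ($X = - 4 \left(-1 + 4\right)^{2} = - 4 \cdot 3^{2} = \left(-4\right) 9 = -36$)
$E{\left(N,d \right)} = - \frac{1}{7}$ ($E{\left(N,d \right)} = \frac{1}{-7} = - \frac{1}{7}$)
$j{\left(3,7 \right)} X + E{\left(4,3 \cdot 6 - 1 \right)} = \left(-3 - 35\right) \left(-36\right) - \frac{1}{7} = \left(-38\right) \left(-36\right) - \frac{1}{7} = 1368 - \frac{1}{7} = \frac{9575}{7}$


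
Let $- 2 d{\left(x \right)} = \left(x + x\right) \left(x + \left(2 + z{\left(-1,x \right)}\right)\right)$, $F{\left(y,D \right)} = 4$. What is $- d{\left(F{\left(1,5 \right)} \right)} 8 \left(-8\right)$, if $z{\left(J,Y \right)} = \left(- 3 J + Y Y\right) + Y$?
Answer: $-7424$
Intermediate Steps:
$z{\left(J,Y \right)} = Y + Y^{2} - 3 J$ ($z{\left(J,Y \right)} = \left(- 3 J + Y^{2}\right) + Y = \left(Y^{2} - 3 J\right) + Y = Y + Y^{2} - 3 J$)
$d{\left(x \right)} = - x \left(5 + x^{2} + 2 x\right)$ ($d{\left(x \right)} = - \frac{\left(x + x\right) \left(x + \left(2 + \left(x + x^{2} - -3\right)\right)\right)}{2} = - \frac{2 x \left(x + \left(2 + \left(x + x^{2} + 3\right)\right)\right)}{2} = - \frac{2 x \left(x + \left(2 + \left(3 + x + x^{2}\right)\right)\right)}{2} = - \frac{2 x \left(x + \left(5 + x + x^{2}\right)\right)}{2} = - \frac{2 x \left(5 + x^{2} + 2 x\right)}{2} = - x \left(5 + x^{2} + 2 x\right)$)
$- d{\left(F{\left(1,5 \right)} \right)} 8 \left(-8\right) = - \left(-1\right) 4 \left(5 + 4^{2} + 2 \cdot 4\right) 8 \left(-8\right) = - \left(-1\right) 4 \left(5 + 16 + 8\right) 8 \left(-8\right) = - \left(-1\right) 4 \cdot 29 \cdot 8 \left(-8\right) = - \left(-116\right) 8 \left(-8\right) = - \left(-928\right) \left(-8\right) = \left(-1\right) 7424 = -7424$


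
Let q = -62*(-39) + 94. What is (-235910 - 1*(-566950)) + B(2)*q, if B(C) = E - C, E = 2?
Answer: 331040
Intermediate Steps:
B(C) = 2 - C
q = 2512 (q = 2418 + 94 = 2512)
(-235910 - 1*(-566950)) + B(2)*q = (-235910 - 1*(-566950)) + (2 - 1*2)*2512 = (-235910 + 566950) + (2 - 2)*2512 = 331040 + 0*2512 = 331040 + 0 = 331040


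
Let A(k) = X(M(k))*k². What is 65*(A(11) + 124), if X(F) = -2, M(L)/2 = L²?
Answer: -7670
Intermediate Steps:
M(L) = 2*L²
A(k) = -2*k²
65*(A(11) + 124) = 65*(-2*11² + 124) = 65*(-2*121 + 124) = 65*(-242 + 124) = 65*(-118) = -7670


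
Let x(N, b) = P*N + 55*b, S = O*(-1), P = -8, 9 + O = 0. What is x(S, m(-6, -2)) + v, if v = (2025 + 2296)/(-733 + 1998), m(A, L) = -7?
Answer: -573784/1265 ≈ -453.58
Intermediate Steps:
O = -9 (O = -9 + 0 = -9)
v = 4321/1265 ≈ 3.4158
S = 9 (S = -9*(-1) = 9)
x(N, b) = -8*N + 55*b
x(S, m(-6, -2)) + v = (-8*9 + 55*(-7)) + 4321/1265 = (-72 - 385) + 4321/1265 = -457 + 4321/1265 = -573784/1265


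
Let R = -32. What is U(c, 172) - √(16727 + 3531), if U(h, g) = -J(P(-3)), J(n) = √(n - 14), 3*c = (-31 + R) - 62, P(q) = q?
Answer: -√20258 - I*√17 ≈ -142.33 - 4.1231*I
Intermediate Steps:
c = -125/3 (c = ((-31 - 32) - 62)/3 = (-63 - 62)/3 = (⅓)*(-125) = -125/3 ≈ -41.667)
J(n) = √(-14 + n)
U(h, g) = -I*√17 (U(h, g) = -√(-14 - 3) = -√(-17) = -I*√17)
U(c, 172) - √(16727 + 3531) = -I*√17 - √(16727 + 3531) = -I*√17 - √20258 = -√20258 - I*√17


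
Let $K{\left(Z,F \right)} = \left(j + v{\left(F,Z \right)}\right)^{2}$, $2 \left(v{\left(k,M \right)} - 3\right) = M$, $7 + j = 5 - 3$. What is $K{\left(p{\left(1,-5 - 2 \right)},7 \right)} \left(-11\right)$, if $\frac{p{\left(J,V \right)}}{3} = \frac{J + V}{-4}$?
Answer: $- \frac{11}{16} \approx -0.6875$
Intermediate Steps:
$j = -5$ ($j = -7 + \left(5 - 3\right) = -7 + 2 = -5$)
$v{\left(k,M \right)} = 3 + \frac{M}{2}$
$p{\left(J,V \right)} = - \frac{3 J}{4} - \frac{3 V}{4}$ ($p{\left(J,V \right)} = 3 \frac{J + V}{-4} = 3 \left(J + V\right) \left(- \frac{1}{4}\right) = 3 \left(- \frac{J}{4} - \frac{V}{4}\right) = - \frac{3 J}{4} - \frac{3 V}{4}$)
$K{\left(Z,F \right)} = \left(-2 + \frac{Z}{2}\right)^{2}$ ($K{\left(Z,F \right)} = \left(-5 + \left(3 + \frac{Z}{2}\right)\right)^{2} = \left(-2 + \frac{Z}{2}\right)^{2}$)
$K{\left(p{\left(1,-5 - 2 \right)},7 \right)} \left(-11\right) = \frac{\left(-4 - \left(\frac{3}{4} + \frac{3 \left(-5 - 2\right)}{4}\right)\right)^{2}}{4} \left(-11\right) = \frac{\left(-4 - - \frac{9}{2}\right)^{2}}{4} \left(-11\right) = \frac{\left(-4 + \left(- \frac{3}{4} + \frac{21}{4}\right)\right)^{2}}{4} \left(-11\right) = \frac{\left(-4 + \frac{9}{2}\right)^{2}}{4} \left(-11\right) = \frac{1}{4 \cdot 4} \left(-11\right) = \frac{1}{4} \cdot \frac{1}{4} \left(-11\right) = \frac{1}{16} \left(-11\right) = - \frac{11}{16}$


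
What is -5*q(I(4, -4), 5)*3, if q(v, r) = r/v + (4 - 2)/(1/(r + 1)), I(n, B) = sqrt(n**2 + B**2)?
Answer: -180 - 75*sqrt(2)/8 ≈ -193.26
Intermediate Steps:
I(n, B) = sqrt(B**2 + n**2)
q(v, r) = 2 + 2*r + r/v (q(v, r) = r/v + 2/(1/(1 + r)) = r/v + 2*(1 + r) = r/v + (2 + 2*r) = 2 + 2*r + r/v)
-5*q(I(4, -4), 5)*3 = -5*(2 + 2*5 + 5/(sqrt((-4)**2 + 4**2)))*3 = -5*(2 + 10 + 5/(sqrt(16 + 16)))*3 = -5*(2 + 10 + 5/(sqrt(32)))*3 = -5*(2 + 10 + 5/((4*sqrt(2))))*3 = -5*(2 + 10 + 5*(sqrt(2)/8))*3 = -5*(2 + 10 + 5*sqrt(2)/8)*3 = -5*(12 + 5*sqrt(2)/8)*3 = (-60 - 25*sqrt(2)/8)*3 = -180 - 75*sqrt(2)/8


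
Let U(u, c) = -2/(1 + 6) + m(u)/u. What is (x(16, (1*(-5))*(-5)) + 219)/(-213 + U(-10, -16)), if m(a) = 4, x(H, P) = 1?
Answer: -7700/7479 ≈ -1.0295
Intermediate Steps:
U(u, c) = -2/7 + 4/u (U(u, c) = -2/(1 + 6) + 4/u = -2/7 + 4/u)
(x(16, (1*(-5))*(-5)) + 219)/(-213 + U(-10, -16)) = (1 + 219)/(-213 + (-2/7 + 4/(-10))) = 220/(-213 + (-2/7 + 4*(-1/10))) = 220/(-213 + (-2/7 - 2/5)) = 220/(-213 - 24/35) = 220/(-7479/35) = 220*(-35/7479) = -7700/7479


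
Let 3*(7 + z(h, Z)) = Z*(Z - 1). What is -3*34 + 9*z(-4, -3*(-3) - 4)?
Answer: -105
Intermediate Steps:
z(h, Z) = -7 + Z*(-1 + Z)/3 (z(h, Z) = -7 + (Z*(Z - 1))/3 = -7 + (Z*(-1 + Z))/3 = -7 + Z*(-1 + Z)/3)
-3*34 + 9*z(-4, -3*(-3) - 4) = -3*34 + 9*(-7 - (-3*(-3) - 4)/3 + (-3*(-3) - 4)**2/3) = -102 + 9*(-7 - (9 - 4)/3 + (9 - 4)**2/3) = -102 + 9*(-7 - 1/3*5 + (1/3)*5**2) = -102 + 9*(-7 - 5/3 + (1/3)*25) = -102 + 9*(-7 - 5/3 + 25/3) = -102 + 9*(-1/3) = -102 - 3 = -105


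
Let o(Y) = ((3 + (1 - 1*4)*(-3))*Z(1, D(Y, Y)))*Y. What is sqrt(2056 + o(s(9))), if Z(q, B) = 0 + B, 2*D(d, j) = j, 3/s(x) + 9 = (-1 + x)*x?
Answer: sqrt(906702)/21 ≈ 45.343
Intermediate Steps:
s(x) = 3/(-9 + x*(-1 + x)) (s(x) = 3/(-9 + (-1 + x)*x) = 3/(-9 + x*(-1 + x)))
D(d, j) = j/2
Z(q, B) = B
o(Y) = 6*Y**2 (o(Y) = ((3 + (1 - 1*4)*(-3))*(Y/2))*Y = ((3 + (1 - 4)*(-3))*(Y/2))*Y = ((3 - 3*(-3))*(Y/2))*Y = ((3 + 9)*(Y/2))*Y = (12*(Y/2))*Y = (6*Y)*Y = 6*Y**2)
sqrt(2056 + o(s(9))) = sqrt(2056 + 6*(3/(-9 + 9**2 - 1*9))**2) = sqrt(2056 + 6*(3/(-9 + 81 - 9))**2) = sqrt(2056 + 6*(3/63)**2) = sqrt(2056 + 6*(3*(1/63))**2) = sqrt(2056 + 6*(1/21)**2) = sqrt(2056 + 6*(1/441)) = sqrt(2056 + 2/147) = sqrt(302234/147) = sqrt(906702)/21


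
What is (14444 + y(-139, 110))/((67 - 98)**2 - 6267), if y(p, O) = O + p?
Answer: -14415/5306 ≈ -2.7167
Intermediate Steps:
(14444 + y(-139, 110))/((67 - 98)**2 - 6267) = (14444 + (110 - 139))/((67 - 98)**2 - 6267) = (14444 - 29)/((-31)**2 - 6267) = 14415/(961 - 6267) = 14415/(-5306) = 14415*(-1/5306) = -14415/5306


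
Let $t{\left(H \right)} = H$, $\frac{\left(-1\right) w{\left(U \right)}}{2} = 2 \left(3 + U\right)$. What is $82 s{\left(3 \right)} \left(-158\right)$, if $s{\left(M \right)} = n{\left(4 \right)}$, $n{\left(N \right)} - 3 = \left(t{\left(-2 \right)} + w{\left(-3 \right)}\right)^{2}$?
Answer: $-90692$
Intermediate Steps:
$w{\left(U \right)} = -12 - 4 U$ ($w{\left(U \right)} = - 2 \cdot 2 \left(3 + U\right) = - 2 \left(6 + 2 U\right) = -12 - 4 U$)
$n{\left(N \right)} = 7$ ($n{\left(N \right)} = 3 + \left(-2 - 0\right)^{2} = 3 + \left(-2 + \left(-12 + 12\right)\right)^{2} = 3 + \left(-2 + 0\right)^{2} = 3 + \left(-2\right)^{2} = 3 + 4 = 7$)
$s{\left(M \right)} = 7$
$82 s{\left(3 \right)} \left(-158\right) = 82 \cdot 7 \left(-158\right) = 574 \left(-158\right) = -90692$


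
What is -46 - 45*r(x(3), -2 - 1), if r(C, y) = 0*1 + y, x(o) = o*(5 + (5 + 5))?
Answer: 89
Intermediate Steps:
x(o) = 15*o (x(o) = o*(5 + 10) = o*15 = 15*o)
r(C, y) = y (r(C, y) = 0 + y = y)
-46 - 45*r(x(3), -2 - 1) = -46 - 45*(-2 - 1) = -46 - 45*(-3) = -46 + 135 = 89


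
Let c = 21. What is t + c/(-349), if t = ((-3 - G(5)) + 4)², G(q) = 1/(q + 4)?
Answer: 20635/28269 ≈ 0.72995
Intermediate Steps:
G(q) = 1/(4 + q)
t = 64/81 (t = ((-3 - 1/(4 + 5)) + 4)² = ((-3 - 1/9) + 4)² = ((-3 - 1*⅑) + 4)² = ((-3 - ⅑) + 4)² = (-28/9 + 4)² = (8/9)² = 64/81 ≈ 0.79012)
t + c/(-349) = 64/81 + 21/(-349) = 64/81 + 21*(-1/349) = 64/81 - 21/349 = 20635/28269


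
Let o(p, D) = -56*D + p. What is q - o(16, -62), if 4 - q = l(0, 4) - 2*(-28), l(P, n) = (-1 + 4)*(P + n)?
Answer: -3552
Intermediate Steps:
o(p, D) = p - 56*D
l(P, n) = 3*P + 3*n (l(P, n) = 3*(P + n) = 3*P + 3*n)
q = -64 (q = 4 - ((3*0 + 3*4) - 2*(-28)) = 4 - ((0 + 12) + 56) = 4 - (12 + 56) = 4 - 1*68 = 4 - 68 = -64)
q - o(16, -62) = -64 - (16 - 56*(-62)) = -64 - (16 + 3472) = -64 - 1*3488 = -64 - 3488 = -3552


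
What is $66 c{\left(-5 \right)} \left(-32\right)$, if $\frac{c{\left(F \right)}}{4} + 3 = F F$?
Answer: $-185856$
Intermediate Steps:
$c{\left(F \right)} = -12 + 4 F^{2}$ ($c{\left(F \right)} = -12 + 4 F F = -12 + 4 F^{2}$)
$66 c{\left(-5 \right)} \left(-32\right) = 66 \left(-12 + 4 \left(-5\right)^{2}\right) \left(-32\right) = 66 \left(-12 + 4 \cdot 25\right) \left(-32\right) = 66 \left(-12 + 100\right) \left(-32\right) = 66 \cdot 88 \left(-32\right) = 5808 \left(-32\right) = -185856$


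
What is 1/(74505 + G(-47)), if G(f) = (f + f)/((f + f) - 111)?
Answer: 205/15273619 ≈ 1.3422e-5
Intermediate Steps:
G(f) = 2*f/(-111 + 2*f) (G(f) = (2*f)/(2*f - 111) = (2*f)/(-111 + 2*f) = 2*f/(-111 + 2*f))
1/(74505 + G(-47)) = 1/(74505 + 2*(-47)/(-111 + 2*(-47))) = 1/(74505 + 2*(-47)/(-111 - 94)) = 1/(74505 + 2*(-47)/(-205)) = 1/(74505 + 2*(-47)*(-1/205)) = 1/(74505 + 94/205) = 1/(15273619/205) = 205/15273619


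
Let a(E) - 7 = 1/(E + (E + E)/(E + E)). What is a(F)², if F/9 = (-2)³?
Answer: 246016/5041 ≈ 48.803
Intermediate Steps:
F = -72 (F = 9*(-2)³ = 9*(-8) = -72)
a(E) = 7 + 1/(1 + E) (a(E) = 7 + 1/(E + (E + E)/(E + E)) = 7 + 1/(E + (2*E)/((2*E))) = 7 + 1/(E + (2*E)*(1/(2*E))) = 7 + 1/(E + 1) = 7 + 1/(1 + E))
a(F)² = ((8 + 7*(-72))/(1 - 72))² = ((8 - 504)/(-71))² = (-1/71*(-496))² = (496/71)² = 246016/5041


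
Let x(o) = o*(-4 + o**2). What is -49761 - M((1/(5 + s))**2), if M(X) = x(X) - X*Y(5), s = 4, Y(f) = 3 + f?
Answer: -26444956870/531441 ≈ -49761.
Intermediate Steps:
M(X) = -8*X + X*(-4 + X**2) (M(X) = X*(-4 + X**2) - X*(3 + 5) = X*(-4 + X**2) - X*8 = X*(-4 + X**2) - 8*X = -8*X + X*(-4 + X**2))
-49761 - M((1/(5 + s))**2) = -49761 - (1/(5 + 4))**2*(-12 + ((1/(5 + 4))**2)**2) = -49761 - (1/9)**2*(-12 + ((1/9)**2)**2) = -49761 - (-12 + (1/81)**2)/81 = -49761 - (-12 + 1/6561)/81 = -49761 - (-78731)/(81*6561) = -49761 - 1*(-78731/531441) = -49761 + 78731/531441 = -26444956870/531441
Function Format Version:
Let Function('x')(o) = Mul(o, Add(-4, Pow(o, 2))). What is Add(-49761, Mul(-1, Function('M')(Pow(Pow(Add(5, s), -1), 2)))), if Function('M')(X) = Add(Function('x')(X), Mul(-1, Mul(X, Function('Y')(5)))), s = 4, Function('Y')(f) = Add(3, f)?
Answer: Rational(-26444956870, 531441) ≈ -49761.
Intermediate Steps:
Function('M')(X) = Add(Mul(-8, X), Mul(X, Add(-4, Pow(X, 2)))) (Function('M')(X) = Add(Mul(X, Add(-4, Pow(X, 2))), Mul(-1, Mul(X, Add(3, 5)))) = Add(Mul(X, Add(-4, Pow(X, 2))), Mul(-1, Mul(X, 8))) = Add(Mul(X, Add(-4, Pow(X, 2))), Mul(-1, Mul(8, X))) = Add(Mul(X, Add(-4, Pow(X, 2))), Mul(-8, X)) = Add(Mul(-8, X), Mul(X, Add(-4, Pow(X, 2)))))
Add(-49761, Mul(-1, Function('M')(Pow(Pow(Add(5, s), -1), 2)))) = Add(-49761, Mul(-1, Mul(Pow(Pow(Add(5, 4), -1), 2), Add(-12, Pow(Pow(Pow(Add(5, 4), -1), 2), 2))))) = Add(-49761, Mul(-1, Mul(Pow(Pow(9, -1), 2), Add(-12, Pow(Pow(Pow(9, -1), 2), 2))))) = Add(-49761, Mul(-1, Mul(Pow(Rational(1, 9), 2), Add(-12, Pow(Pow(Rational(1, 9), 2), 2))))) = Add(-49761, Mul(-1, Mul(Rational(1, 81), Add(-12, Pow(Rational(1, 81), 2))))) = Add(-49761, Mul(-1, Mul(Rational(1, 81), Add(-12, Rational(1, 6561))))) = Add(-49761, Mul(-1, Mul(Rational(1, 81), Rational(-78731, 6561)))) = Add(-49761, Mul(-1, Rational(-78731, 531441))) = Add(-49761, Rational(78731, 531441)) = Rational(-26444956870, 531441)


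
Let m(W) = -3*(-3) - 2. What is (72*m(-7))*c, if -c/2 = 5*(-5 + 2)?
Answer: 15120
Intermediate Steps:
m(W) = 7 (m(W) = 9 - 2 = 7)
c = 30 (c = -10*(-5 + 2) = -10*(-3) = -2*(-15) = 30)
(72*m(-7))*c = (72*7)*30 = 504*30 = 15120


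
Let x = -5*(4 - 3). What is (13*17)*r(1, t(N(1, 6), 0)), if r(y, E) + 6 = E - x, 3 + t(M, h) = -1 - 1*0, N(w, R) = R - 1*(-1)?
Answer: -1105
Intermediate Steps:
x = -5 (x = -5*1 = -5)
N(w, R) = 1 + R (N(w, R) = R + 1 = 1 + R)
t(M, h) = -4 (t(M, h) = -3 + (-1 - 1*0) = -3 + (-1 + 0) = -3 - 1 = -4)
r(y, E) = -1 + E (r(y, E) = -6 + (E - 1*(-5)) = -6 + (E + 5) = -6 + (5 + E) = -1 + E)
(13*17)*r(1, t(N(1, 6), 0)) = (13*17)*(-1 - 4) = 221*(-5) = -1105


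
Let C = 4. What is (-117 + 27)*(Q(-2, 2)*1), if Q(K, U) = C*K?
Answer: 720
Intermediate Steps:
Q(K, U) = 4*K
(-117 + 27)*(Q(-2, 2)*1) = (-117 + 27)*((4*(-2))*1) = -(-720) = -90*(-8) = 720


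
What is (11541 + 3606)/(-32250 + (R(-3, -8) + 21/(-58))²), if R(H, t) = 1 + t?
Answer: -4632228/9846061 ≈ -0.47047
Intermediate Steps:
(11541 + 3606)/(-32250 + (R(-3, -8) + 21/(-58))²) = (11541 + 3606)/(-32250 + ((1 - 8) + 21/(-58))²) = 15147/(-32250 + (-7 + 21*(-1/58))²) = 15147/(-32250 + (-7 - 21/58)²) = 15147/(-32250 + (-427/58)²) = 15147/(-32250 + 182329/3364) = 15147/(-108306671/3364) = 15147*(-3364/108306671) = -4632228/9846061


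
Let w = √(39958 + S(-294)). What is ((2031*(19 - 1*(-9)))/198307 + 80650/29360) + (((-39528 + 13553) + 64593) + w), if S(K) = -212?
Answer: 22486299425939/582229352 + √39746 ≈ 38820.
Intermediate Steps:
w = √39746 (w = √(39958 - 212) = √39746 ≈ 199.36)
((2031*(19 - 1*(-9)))/198307 + 80650/29360) + (((-39528 + 13553) + 64593) + w) = ((2031*(19 - 1*(-9)))/198307 + 80650/29360) + (((-39528 + 13553) + 64593) + √39746) = ((2031*(19 + 9))*(1/198307) + 80650*(1/29360)) + ((-25975 + 64593) + √39746) = ((2031*28)*(1/198307) + 8065/2936) + (38618 + √39746) = (56868*(1/198307) + 8065/2936) + (38618 + √39746) = (56868/198307 + 8065/2936) + (38618 + √39746) = 1766310403/582229352 + (38618 + √39746) = 22486299425939/582229352 + √39746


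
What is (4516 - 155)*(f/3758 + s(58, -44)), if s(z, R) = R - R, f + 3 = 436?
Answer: 1888313/3758 ≈ 502.48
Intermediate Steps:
f = 433 (f = -3 + 436 = 433)
s(z, R) = 0
(4516 - 155)*(f/3758 + s(58, -44)) = (4516 - 155)*(433/3758 + 0) = 4361*(433*(1/3758) + 0) = 4361*(433/3758 + 0) = 4361*(433/3758) = 1888313/3758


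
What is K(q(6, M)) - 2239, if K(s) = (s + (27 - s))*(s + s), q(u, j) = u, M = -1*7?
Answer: -1915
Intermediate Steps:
M = -7
K(s) = 54*s (K(s) = 27*(2*s) = 54*s)
K(q(6, M)) - 2239 = 54*6 - 2239 = 324 - 2239 = -1915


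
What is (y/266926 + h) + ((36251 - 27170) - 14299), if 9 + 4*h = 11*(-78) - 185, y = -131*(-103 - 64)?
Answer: -1462999529/266926 ≈ -5480.9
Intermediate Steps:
y = 21877 (y = -131*(-167) = 21877)
h = -263 (h = -9/4 + (11*(-78) - 185)/4 = -9/4 + (-858 - 185)/4 = -9/4 + (¼)*(-1043) = -9/4 - 1043/4 = -263)
(y/266926 + h) + ((36251 - 27170) - 14299) = (21877/266926 - 263) + ((36251 - 27170) - 14299) = (21877*(1/266926) - 263) + (9081 - 14299) = (21877/266926 - 263) - 5218 = -70179661/266926 - 5218 = -1462999529/266926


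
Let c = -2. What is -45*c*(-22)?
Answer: -1980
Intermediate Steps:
-45*c*(-22) = -45*(-2)*(-22) = 90*(-22) = -1980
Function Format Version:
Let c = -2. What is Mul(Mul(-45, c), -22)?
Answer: -1980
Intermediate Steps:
Mul(Mul(-45, c), -22) = Mul(Mul(-45, -2), -22) = Mul(90, -22) = -1980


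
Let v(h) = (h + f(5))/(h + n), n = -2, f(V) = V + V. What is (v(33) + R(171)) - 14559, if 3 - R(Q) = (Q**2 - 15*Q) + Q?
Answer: -1283450/31 ≈ -41402.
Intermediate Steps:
f(V) = 2*V
R(Q) = 3 - Q**2 + 14*Q (R(Q) = 3 - ((Q**2 - 15*Q) + Q) = 3 - (Q**2 - 14*Q) = 3 + (-Q**2 + 14*Q) = 3 - Q**2 + 14*Q)
v(h) = (10 + h)/(-2 + h) (v(h) = (h + 2*5)/(h - 2) = (h + 10)/(-2 + h) = (10 + h)/(-2 + h))
(v(33) + R(171)) - 14559 = ((10 + 33)/(-2 + 33) + (3 - 1*171**2 + 14*171)) - 14559 = (43/31 + (3 - 1*29241 + 2394)) - 14559 = ((1/31)*43 + (3 - 29241 + 2394)) - 14559 = (43/31 - 26844) - 14559 = -832121/31 - 14559 = -1283450/31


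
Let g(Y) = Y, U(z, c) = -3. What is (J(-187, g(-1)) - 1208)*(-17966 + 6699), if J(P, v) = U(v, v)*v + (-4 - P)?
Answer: 11514874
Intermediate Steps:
J(P, v) = -4 - P - 3*v (J(P, v) = -3*v + (-4 - P) = -4 - P - 3*v)
(J(-187, g(-1)) - 1208)*(-17966 + 6699) = ((-4 - 1*(-187) - 3*(-1)) - 1208)*(-17966 + 6699) = ((-4 + 187 + 3) - 1208)*(-11267) = (186 - 1208)*(-11267) = -1022*(-11267) = 11514874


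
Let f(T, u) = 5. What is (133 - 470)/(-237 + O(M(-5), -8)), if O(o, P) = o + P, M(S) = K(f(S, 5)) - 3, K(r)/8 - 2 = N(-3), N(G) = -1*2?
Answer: 337/248 ≈ 1.3589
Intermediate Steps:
N(G) = -2
K(r) = 0 (K(r) = 16 + 8*(-2) = 16 - 16 = 0)
M(S) = -3 (M(S) = 0 - 3 = -3)
O(o, P) = P + o
(133 - 470)/(-237 + O(M(-5), -8)) = (133 - 470)/(-237 + (-8 - 3)) = -337/(-237 - 11) = -337/(-248) = -337*(-1/248) = 337/248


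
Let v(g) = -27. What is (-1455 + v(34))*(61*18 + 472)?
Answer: -2326740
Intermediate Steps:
(-1455 + v(34))*(61*18 + 472) = (-1455 - 27)*(61*18 + 472) = -1482*(1098 + 472) = -1482*1570 = -2326740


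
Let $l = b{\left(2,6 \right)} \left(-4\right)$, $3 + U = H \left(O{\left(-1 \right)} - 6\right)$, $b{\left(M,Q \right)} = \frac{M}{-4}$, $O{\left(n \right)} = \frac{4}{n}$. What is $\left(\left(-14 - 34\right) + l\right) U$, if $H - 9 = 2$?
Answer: $5198$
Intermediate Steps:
$H = 11$ ($H = 9 + 2 = 11$)
$b{\left(M,Q \right)} = - \frac{M}{4}$ ($b{\left(M,Q \right)} = M \left(- \frac{1}{4}\right) = - \frac{M}{4}$)
$U = -113$ ($U = -3 + 11 \left(\frac{4}{-1} - 6\right) = -3 + 11 \left(4 \left(-1\right) - 6\right) = -3 + 11 \left(-4 - 6\right) = -3 + 11 \left(-10\right) = -3 - 110 = -113$)
$l = 2$ ($l = \left(- \frac{1}{4}\right) 2 \left(-4\right) = \left(- \frac{1}{2}\right) \left(-4\right) = 2$)
$\left(\left(-14 - 34\right) + l\right) U = \left(\left(-14 - 34\right) + 2\right) \left(-113\right) = \left(-48 + 2\right) \left(-113\right) = \left(-46\right) \left(-113\right) = 5198$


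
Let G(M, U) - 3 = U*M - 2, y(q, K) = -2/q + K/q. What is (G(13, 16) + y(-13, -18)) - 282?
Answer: -929/13 ≈ -71.462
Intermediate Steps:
G(M, U) = 1 + M*U (G(M, U) = 3 + (U*M - 2) = 3 + (M*U - 2) = 3 + (-2 + M*U) = 1 + M*U)
(G(13, 16) + y(-13, -18)) - 282 = ((1 + 13*16) + (-2 - 18)/(-13)) - 282 = ((1 + 208) - 1/13*(-20)) - 282 = (209 + 20/13) - 282 = 2737/13 - 282 = -929/13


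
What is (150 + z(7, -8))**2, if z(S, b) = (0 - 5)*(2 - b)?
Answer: 10000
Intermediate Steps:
z(S, b) = -10 + 5*b (z(S, b) = -5*(2 - b) = -10 + 5*b)
(150 + z(7, -8))**2 = (150 + (-10 + 5*(-8)))**2 = (150 + (-10 - 40))**2 = (150 - 50)**2 = 100**2 = 10000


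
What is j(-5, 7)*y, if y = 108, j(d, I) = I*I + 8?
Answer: 6156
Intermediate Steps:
j(d, I) = 8 + I² (j(d, I) = I² + 8 = 8 + I²)
j(-5, 7)*y = (8 + 7²)*108 = (8 + 49)*108 = 57*108 = 6156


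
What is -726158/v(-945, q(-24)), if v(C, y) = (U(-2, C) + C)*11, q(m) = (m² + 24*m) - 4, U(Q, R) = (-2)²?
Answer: 726158/10351 ≈ 70.153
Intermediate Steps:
U(Q, R) = 4
q(m) = -4 + m² + 24*m
v(C, y) = 44 + 11*C (v(C, y) = (4 + C)*11 = 44 + 11*C)
-726158/v(-945, q(-24)) = -726158/(44 + 11*(-945)) = -726158/(44 - 10395) = -726158/(-10351) = -726158*(-1/10351) = 726158/10351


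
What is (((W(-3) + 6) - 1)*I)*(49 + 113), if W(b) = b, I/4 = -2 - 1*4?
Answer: -7776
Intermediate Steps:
I = -24 (I = 4*(-2 - 1*4) = 4*(-2 - 4) = 4*(-6) = -24)
(((W(-3) + 6) - 1)*I)*(49 + 113) = (((-3 + 6) - 1)*(-24))*(49 + 113) = ((3 - 1)*(-24))*162 = (2*(-24))*162 = -48*162 = -7776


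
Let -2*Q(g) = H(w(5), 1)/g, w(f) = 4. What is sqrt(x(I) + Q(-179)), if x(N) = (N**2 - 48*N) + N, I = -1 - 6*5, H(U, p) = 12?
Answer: 6*sqrt(2152117)/179 ≈ 49.174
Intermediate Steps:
I = -31 (I = -1 - 30 = -31)
x(N) = N**2 - 47*N
Q(g) = -6/g
sqrt(x(I) + Q(-179)) = sqrt(-31*(-47 - 31) - 6/(-179)) = sqrt(-31*(-78) - 6*(-1/179)) = sqrt(2418 + 6/179) = sqrt(432828/179) = 6*sqrt(2152117)/179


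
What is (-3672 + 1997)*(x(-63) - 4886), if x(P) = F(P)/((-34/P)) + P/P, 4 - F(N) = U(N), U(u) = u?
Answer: 271130575/34 ≈ 7.9744e+6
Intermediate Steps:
F(N) = 4 - N
x(P) = 1 - P*(4 - P)/34 (x(P) = (4 - P)/((-34/P)) + P/P = (4 - P)*(-P/34) + 1 = -P*(4 - P)/34 + 1 = 1 - P*(4 - P)/34)
(-3672 + 1997)*(x(-63) - 4886) = (-3672 + 1997)*((1 + (1/34)*(-63)*(-4 - 63)) - 4886) = -1675*((1 + (1/34)*(-63)*(-67)) - 4886) = -1675*((1 + 4221/34) - 4886) = -1675*(4255/34 - 4886) = -1675*(-161869/34) = 271130575/34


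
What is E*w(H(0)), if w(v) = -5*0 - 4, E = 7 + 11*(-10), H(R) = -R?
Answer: 412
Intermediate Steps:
E = -103 (E = 7 - 110 = -103)
w(v) = -4 (w(v) = 0 - 4 = -4)
E*w(H(0)) = -103*(-4) = 412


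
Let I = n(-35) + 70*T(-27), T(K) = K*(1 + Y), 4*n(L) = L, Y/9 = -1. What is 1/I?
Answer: 4/60445 ≈ 6.6176e-5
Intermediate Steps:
Y = -9 (Y = 9*(-1) = -9)
n(L) = L/4
T(K) = -8*K (T(K) = K*(1 - 9) = K*(-8) = -8*K)
I = 60445/4 (I = (¼)*(-35) + 70*(-8*(-27)) = -35/4 + 70*216 = -35/4 + 15120 = 60445/4 ≈ 15111.)
1/I = 1/(60445/4) = 4/60445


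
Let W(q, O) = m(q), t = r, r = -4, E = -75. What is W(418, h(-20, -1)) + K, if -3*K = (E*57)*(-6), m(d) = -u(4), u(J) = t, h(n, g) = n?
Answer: -8546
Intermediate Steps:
t = -4
u(J) = -4
m(d) = 4 (m(d) = -1*(-4) = 4)
W(q, O) = 4
K = -8550 (K = -(-75*57)*(-6)/3 = -(-1425)*(-6) = -1/3*25650 = -8550)
W(418, h(-20, -1)) + K = 4 - 8550 = -8546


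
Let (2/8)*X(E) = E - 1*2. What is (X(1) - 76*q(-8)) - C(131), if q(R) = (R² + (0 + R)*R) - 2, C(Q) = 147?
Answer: -9727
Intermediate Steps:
X(E) = -8 + 4*E (X(E) = 4*(E - 1*2) = 4*(E - 2) = 4*(-2 + E) = -8 + 4*E)
q(R) = -2 + 2*R² (q(R) = (R² + R*R) - 2 = (R² + R²) - 2 = 2*R² - 2 = -2 + 2*R²)
(X(1) - 76*q(-8)) - C(131) = ((-8 + 4*1) - 76*(-2 + 2*(-8)²)) - 1*147 = ((-8 + 4) - 76*(-2 + 2*64)) - 147 = (-4 - 76*(-2 + 128)) - 147 = (-4 - 76*126) - 147 = (-4 - 9576) - 147 = -9580 - 147 = -9727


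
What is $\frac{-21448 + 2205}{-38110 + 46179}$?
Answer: $- \frac{19243}{8069} \approx -2.3848$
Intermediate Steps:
$\frac{-21448 + 2205}{-38110 + 46179} = - \frac{19243}{8069}$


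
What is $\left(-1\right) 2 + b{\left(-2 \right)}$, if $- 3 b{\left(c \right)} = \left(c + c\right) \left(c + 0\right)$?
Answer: $- \frac{14}{3} \approx -4.6667$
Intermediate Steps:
$b{\left(c \right)} = - \frac{2 c^{2}}{3}$ ($b{\left(c \right)} = - \frac{\left(c + c\right) \left(c + 0\right)}{3} = - \frac{2 c c}{3} = - \frac{2 c^{2}}{3}$)
$\left(-1\right) 2 + b{\left(-2 \right)} = \left(-1\right) 2 - \frac{2 \left(-2\right)^{2}}{3} = -2 - \frac{8}{3} = - \frac{14}{3}$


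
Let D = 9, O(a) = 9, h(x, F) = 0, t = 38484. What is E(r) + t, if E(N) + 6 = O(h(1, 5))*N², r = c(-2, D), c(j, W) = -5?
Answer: 38703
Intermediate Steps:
r = -5
E(N) = -6 + 9*N²
E(r) + t = (-6 + 9*(-5)²) + 38484 = (-6 + 9*25) + 38484 = (-6 + 225) + 38484 = 219 + 38484 = 38703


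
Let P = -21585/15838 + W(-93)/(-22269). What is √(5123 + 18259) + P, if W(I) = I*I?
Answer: -205886409/117565474 + 3*√2598 ≈ 151.16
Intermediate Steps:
W(I) = I²
P = -205886409/117565474 (P = -21585/15838 + (-93)²/(-22269) = -21585*1/15838 + 8649*(-1/22269) = -21585/15838 - 2883/7423 = -205886409/117565474 ≈ -1.7512)
√(5123 + 18259) + P = √(5123 + 18259) - 205886409/117565474 = √23382 - 205886409/117565474 = 3*√2598 - 205886409/117565474 = -205886409/117565474 + 3*√2598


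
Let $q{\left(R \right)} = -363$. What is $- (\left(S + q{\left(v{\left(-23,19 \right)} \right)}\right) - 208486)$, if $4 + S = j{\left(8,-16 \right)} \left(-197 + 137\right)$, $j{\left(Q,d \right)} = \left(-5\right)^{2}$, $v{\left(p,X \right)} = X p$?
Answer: $210353$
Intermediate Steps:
$j{\left(Q,d \right)} = 25$
$S = -1504$ ($S = -4 + 25 \left(-197 + 137\right) = -4 + 25 \left(-60\right) = -4 - 1500 = -1504$)
$- (\left(S + q{\left(v{\left(-23,19 \right)} \right)}\right) - 208486) = - (\left(-1504 - 363\right) - 208486) = - (-1867 - 208486) = \left(-1\right) \left(-210353\right) = 210353$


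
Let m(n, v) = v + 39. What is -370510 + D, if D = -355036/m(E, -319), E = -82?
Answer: -25846941/70 ≈ -3.6924e+5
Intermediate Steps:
m(n, v) = 39 + v
D = 88759/70 (D = -355036/(39 - 319) = -355036/(-280) = -355036*(-1/280) = 88759/70 ≈ 1268.0)
-370510 + D = -370510 + 88759/70 = -25846941/70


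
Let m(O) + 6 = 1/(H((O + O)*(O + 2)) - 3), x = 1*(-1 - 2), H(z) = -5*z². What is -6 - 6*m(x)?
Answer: 1832/61 ≈ 30.033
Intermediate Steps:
x = -3 (x = 1*(-3) = -3)
m(O) = -6 + 1/(-3 - 20*O²*(2 + O)²) (m(O) = -6 + 1/(-5*(O + 2)²*(O + O)² - 3) = -6 + 1/(-5*4*O²*(2 + O)² - 3) = -6 + 1/(-20*O²*(2 + O)² - 3) = -6 + 1/(-3 - 20*O²*(2 + O)²))
-6 - 6*m(x) = -6 - 6*(-19 - 120*(-3)²*(2 - 3)²)/(3 + 20*(-3)²*(2 - 3)²) = -6 - 6*(-19 - 120*9*(-1)²)/(3 + 20*9*(-1)²) = -6 - 6*(-19 - 120*9*1)/(3 + 20*9*1) = -6 - 6*(-19 - 1080)/(3 + 180) = -6 - 6*(-1099)/183 = -6 - 2*(-1099)/61 = -6 - 6*(-1099/183) = -6 + 2198/61 = 1832/61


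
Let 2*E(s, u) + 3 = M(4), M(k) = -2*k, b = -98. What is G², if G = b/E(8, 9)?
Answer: 38416/121 ≈ 317.49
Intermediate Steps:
E(s, u) = -11/2 (E(s, u) = -3/2 + (-2*4)/2 = -3/2 + (½)*(-8) = -3/2 - 4 = -11/2)
G = 196/11 (G = -98/(-11/2) = -98*(-2/11) = 196/11 ≈ 17.818)
G² = (196/11)² = 38416/121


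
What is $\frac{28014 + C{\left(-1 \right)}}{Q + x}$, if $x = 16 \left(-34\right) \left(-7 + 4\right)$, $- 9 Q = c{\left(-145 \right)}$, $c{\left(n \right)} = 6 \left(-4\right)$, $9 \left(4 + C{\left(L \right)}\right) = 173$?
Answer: $\frac{252263}{14712} \approx 17.147$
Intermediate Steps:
$C{\left(L \right)} = \frac{137}{9}$ ($C{\left(L \right)} = -4 + \frac{1}{9} \cdot 173 = -4 + \frac{173}{9} = \frac{137}{9}$)
$c{\left(n \right)} = -24$
$Q = \frac{8}{3}$ ($Q = \left(- \frac{1}{9}\right) \left(-24\right) = \frac{8}{3} \approx 2.6667$)
$x = 1632$ ($x = \left(-544\right) \left(-3\right) = 1632$)
$\frac{28014 + C{\left(-1 \right)}}{Q + x} = \frac{28014 + \frac{137}{9}}{\frac{8}{3} + 1632} = \frac{252263}{9 \cdot \frac{4904}{3}} = \frac{252263}{9} \cdot \frac{3}{4904} = \frac{252263}{14712}$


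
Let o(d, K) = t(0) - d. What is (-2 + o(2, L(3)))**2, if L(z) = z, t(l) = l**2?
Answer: 16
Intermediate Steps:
o(d, K) = -d (o(d, K) = 0**2 - d = 0 - d = -d)
(-2 + o(2, L(3)))**2 = (-2 - 1*2)**2 = (-2 - 2)**2 = (-4)**2 = 16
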